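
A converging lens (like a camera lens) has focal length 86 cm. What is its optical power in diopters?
P = 1/f = 1.163 D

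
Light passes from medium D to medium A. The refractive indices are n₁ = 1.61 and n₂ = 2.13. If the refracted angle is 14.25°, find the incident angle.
sin θ₁ = (n₂/n₁)·sin θ₂ → θ₁ = 19.01°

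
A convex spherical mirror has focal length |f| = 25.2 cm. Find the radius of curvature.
R = 2|f| = 50.4 cm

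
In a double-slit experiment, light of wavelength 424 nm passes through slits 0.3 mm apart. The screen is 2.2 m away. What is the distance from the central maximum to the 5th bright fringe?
y = mλL/d = 15.55 mm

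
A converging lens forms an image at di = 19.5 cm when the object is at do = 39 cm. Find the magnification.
M = −di/do = -0.5 (inverted image)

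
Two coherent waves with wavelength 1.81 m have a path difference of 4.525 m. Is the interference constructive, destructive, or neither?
destructive — path difference = 2.5λ, an odd multiple of λ/2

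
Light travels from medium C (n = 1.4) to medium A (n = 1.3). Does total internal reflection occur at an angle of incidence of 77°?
θc = arcsin(n₂/n₁) = 68.21°; 77° > θc, so yes — total internal reflection.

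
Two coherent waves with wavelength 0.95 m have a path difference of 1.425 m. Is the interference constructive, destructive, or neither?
destructive — path difference = 1.5λ, an odd multiple of λ/2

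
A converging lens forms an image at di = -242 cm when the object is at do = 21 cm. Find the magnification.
M = −di/do = 11.52 (upright image)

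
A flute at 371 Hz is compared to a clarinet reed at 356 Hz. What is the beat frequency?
15 Hz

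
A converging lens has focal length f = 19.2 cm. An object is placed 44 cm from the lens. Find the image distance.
1/di = 1/f − 1/do → di = 34.06 cm (real image)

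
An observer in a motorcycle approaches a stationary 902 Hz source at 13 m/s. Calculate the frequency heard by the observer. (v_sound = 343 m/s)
f_obs = f·(v + v_o)/v = 936.2 Hz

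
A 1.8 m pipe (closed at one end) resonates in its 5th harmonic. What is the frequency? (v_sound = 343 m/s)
fₙ = nv/(4L) = 238.2 Hz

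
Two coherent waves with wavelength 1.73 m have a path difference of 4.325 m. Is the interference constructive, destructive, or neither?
destructive — path difference = 2.5λ, an odd multiple of λ/2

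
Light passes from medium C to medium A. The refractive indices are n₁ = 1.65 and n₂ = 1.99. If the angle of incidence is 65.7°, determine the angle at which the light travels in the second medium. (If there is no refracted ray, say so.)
sin θ₂ = (n₁/n₂)·sin θ₁ = 0.7557 → θ₂ = 49.09°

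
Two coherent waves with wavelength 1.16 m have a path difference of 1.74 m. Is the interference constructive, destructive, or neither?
destructive — path difference = 1.5λ, an odd multiple of λ/2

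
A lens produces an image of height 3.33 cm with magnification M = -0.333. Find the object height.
ho = |hi|/|M| = 10 cm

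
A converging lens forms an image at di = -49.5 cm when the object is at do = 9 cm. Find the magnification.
M = −di/do = 5.5 (upright image)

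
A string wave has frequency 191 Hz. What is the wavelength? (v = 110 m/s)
λ = v/f = 0.5759 m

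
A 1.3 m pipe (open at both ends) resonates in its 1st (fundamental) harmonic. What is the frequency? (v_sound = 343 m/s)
fₙ = nv/(2L) = 131.9 Hz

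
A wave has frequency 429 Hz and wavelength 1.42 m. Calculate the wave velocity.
v = fλ = 609.2 m/s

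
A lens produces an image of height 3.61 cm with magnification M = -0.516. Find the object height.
ho = |hi|/|M| = 6.996 cm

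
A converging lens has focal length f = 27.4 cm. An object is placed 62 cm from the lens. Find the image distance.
1/di = 1/f − 1/do → di = 49.1 cm (real image)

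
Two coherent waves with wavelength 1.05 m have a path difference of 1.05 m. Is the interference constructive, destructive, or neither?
constructive — path difference = 1λ, a whole number of wavelengths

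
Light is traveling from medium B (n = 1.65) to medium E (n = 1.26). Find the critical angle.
θc = arcsin(n₂/n₁) = 49.79°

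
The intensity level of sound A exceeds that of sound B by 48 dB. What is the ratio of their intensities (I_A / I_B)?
I_A/I_B = 10^(Δβ/10) = 63100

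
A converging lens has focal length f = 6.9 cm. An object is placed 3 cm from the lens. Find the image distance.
1/di = 1/f − 1/do → di = -5.308 cm (virtual image)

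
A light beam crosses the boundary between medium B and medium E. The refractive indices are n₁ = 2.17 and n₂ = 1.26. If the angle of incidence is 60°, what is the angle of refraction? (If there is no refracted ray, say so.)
sin θ₂ = (n₁/n₂)·sin θ₁ = 1.491 > 1, so there is no refracted ray — the light undergoes total internal reflection.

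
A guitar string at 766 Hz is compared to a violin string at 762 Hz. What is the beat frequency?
4 Hz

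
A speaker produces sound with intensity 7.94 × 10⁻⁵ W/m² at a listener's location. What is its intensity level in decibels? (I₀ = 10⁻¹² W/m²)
β = 10·log₁₀(I/I₀) = 79 dB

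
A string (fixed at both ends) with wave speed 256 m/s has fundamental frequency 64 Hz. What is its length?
L = v/(2f₁) = 2 m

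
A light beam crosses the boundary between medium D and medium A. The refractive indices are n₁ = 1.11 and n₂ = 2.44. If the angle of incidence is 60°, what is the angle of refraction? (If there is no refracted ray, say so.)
sin θ₂ = (n₁/n₂)·sin θ₁ = 0.394 → θ₂ = 23.2°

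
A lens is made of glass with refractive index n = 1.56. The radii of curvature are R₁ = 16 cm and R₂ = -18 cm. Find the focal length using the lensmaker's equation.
1/f = (n − 1)(1/R₁ − 1/R₂) → f = 15.13 cm (converging lens)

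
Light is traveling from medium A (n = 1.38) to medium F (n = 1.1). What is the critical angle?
θc = arcsin(n₂/n₁) = 52.85°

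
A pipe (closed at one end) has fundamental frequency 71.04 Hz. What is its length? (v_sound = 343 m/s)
L = v/(4f₁) = 1.207 m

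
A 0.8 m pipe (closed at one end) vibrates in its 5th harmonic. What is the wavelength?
λₙ = 4L/n = 0.64 m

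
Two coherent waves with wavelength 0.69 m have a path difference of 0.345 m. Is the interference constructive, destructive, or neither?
destructive — path difference = 0.5λ, an odd multiple of λ/2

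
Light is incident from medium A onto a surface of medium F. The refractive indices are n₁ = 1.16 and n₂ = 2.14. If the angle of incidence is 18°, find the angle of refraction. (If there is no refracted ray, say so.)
sin θ₂ = (n₁/n₂)·sin θ₁ = 0.1675 → θ₂ = 9.643°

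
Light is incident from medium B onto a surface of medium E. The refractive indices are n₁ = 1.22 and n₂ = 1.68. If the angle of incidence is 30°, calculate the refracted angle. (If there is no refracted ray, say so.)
sin θ₂ = (n₁/n₂)·sin θ₁ = 0.3631 → θ₂ = 21.29°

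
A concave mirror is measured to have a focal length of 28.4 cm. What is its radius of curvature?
R = 2|f| = 56.8 cm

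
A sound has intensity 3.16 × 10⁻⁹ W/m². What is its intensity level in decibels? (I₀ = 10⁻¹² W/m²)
β = 10·log₁₀(I/I₀) = 35 dB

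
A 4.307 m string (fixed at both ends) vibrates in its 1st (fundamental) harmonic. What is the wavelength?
λₙ = 2L/n = 8.614 m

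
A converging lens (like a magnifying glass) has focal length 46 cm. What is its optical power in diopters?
P = 1/f = 2.174 D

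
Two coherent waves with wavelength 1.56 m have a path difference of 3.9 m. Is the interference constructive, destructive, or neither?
destructive — path difference = 2.5λ, an odd multiple of λ/2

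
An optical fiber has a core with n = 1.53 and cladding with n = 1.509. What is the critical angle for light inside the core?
θc = arcsin(n_cladding/n_core) = 80.5°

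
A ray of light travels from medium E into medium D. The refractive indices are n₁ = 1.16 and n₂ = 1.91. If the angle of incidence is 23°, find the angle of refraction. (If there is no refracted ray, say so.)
sin θ₂ = (n₁/n₂)·sin θ₁ = 0.2373 → θ₂ = 13.73°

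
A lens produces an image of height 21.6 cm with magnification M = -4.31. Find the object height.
ho = |hi|/|M| = 5.012 cm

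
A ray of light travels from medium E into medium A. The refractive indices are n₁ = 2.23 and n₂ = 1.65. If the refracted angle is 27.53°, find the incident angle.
sin θ₁ = (n₂/n₁)·sin θ₂ → θ₁ = 20°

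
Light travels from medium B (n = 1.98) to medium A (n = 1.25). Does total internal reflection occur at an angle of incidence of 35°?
θc = arcsin(n₂/n₁) = 39.15°; 35° < θc, so no — the ray refracts.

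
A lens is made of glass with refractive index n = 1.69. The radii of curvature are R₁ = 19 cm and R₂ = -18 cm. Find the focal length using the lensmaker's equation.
1/f = (n − 1)(1/R₁ − 1/R₂) → f = 13.4 cm (converging lens)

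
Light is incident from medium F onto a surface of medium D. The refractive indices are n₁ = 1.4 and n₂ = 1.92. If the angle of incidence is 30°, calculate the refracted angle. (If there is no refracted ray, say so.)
sin θ₂ = (n₁/n₂)·sin θ₁ = 0.3646 → θ₂ = 21.38°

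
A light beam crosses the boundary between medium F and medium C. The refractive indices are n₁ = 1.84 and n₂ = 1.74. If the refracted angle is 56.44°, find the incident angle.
sin θ₁ = (n₂/n₁)·sin θ₂ → θ₁ = 52°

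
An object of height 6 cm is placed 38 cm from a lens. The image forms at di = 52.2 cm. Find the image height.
hi = (-di/do) × ho = -8.242 cm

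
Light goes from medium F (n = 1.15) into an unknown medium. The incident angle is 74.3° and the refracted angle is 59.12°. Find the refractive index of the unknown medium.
n₂ = n₁·sin θ₁ / sin θ₂ = 1.29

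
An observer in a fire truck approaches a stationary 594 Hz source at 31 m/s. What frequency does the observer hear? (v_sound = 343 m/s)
f_obs = f·(v + v_o)/v = 647.7 Hz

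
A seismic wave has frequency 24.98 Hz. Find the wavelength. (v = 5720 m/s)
λ = v/f = 229 m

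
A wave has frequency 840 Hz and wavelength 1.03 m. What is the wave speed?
v = fλ = 865.2 m/s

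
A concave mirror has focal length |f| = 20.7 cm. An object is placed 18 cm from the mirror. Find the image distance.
f = +20.7 cm (concave); 1/di = 1/f − 1/do → di = -138 cm (virtual image, behind mirror)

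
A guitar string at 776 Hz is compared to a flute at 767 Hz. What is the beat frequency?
9 Hz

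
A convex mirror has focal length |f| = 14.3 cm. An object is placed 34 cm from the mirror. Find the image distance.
f = −14.3 cm (convex); 1/di = 1/f − 1/do → di = -10.07 cm (virtual image, behind mirror)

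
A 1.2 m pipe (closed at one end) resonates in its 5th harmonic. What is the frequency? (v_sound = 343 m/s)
fₙ = nv/(4L) = 357.3 Hz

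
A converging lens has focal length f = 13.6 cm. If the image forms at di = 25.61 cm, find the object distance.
1/do = 1/f − 1/di → do = 29 cm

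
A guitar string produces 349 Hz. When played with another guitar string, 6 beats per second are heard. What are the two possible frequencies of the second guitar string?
f₂ = 349 ± 6 Hz → 355 Hz or 343 Hz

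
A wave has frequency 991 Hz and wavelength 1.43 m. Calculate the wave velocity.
v = fλ = 1417 m/s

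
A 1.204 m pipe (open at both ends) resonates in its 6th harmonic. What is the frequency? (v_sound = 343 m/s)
fₙ = nv/(2L) = 854.7 Hz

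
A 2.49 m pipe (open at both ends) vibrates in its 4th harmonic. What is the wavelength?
λₙ = 2L/n = 1.245 m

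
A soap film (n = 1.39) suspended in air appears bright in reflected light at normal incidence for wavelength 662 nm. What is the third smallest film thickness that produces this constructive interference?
2nt = (m − ½)λ with m = 3 → t = (m − ½)λ/(2n) = 595.3 nm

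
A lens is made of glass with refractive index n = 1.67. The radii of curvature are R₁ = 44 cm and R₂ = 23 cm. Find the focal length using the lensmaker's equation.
1/f = (n − 1)(1/R₁ − 1/R₂) → f = -71.93 cm (diverging lens)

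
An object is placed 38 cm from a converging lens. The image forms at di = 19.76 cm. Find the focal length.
1/f = 1/do + 1/di → f = 13 cm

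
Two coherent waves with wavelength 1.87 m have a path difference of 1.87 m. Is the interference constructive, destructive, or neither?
constructive — path difference = 1λ, a whole number of wavelengths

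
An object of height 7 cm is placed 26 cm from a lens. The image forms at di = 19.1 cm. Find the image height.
hi = (-di/do) × ho = -5.142 cm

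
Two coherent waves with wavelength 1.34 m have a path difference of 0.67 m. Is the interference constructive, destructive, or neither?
destructive — path difference = 0.5λ, an odd multiple of λ/2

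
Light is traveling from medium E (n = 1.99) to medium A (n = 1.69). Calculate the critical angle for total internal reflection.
θc = arcsin(n₂/n₁) = 58.13°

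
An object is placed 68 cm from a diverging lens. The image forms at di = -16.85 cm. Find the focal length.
1/f = 1/do + 1/di → f = -22.4 cm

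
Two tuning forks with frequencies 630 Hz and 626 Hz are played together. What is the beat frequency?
4 Hz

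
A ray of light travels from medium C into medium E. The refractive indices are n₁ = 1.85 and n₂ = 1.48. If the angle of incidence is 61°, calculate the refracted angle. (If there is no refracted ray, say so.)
sin θ₂ = (n₁/n₂)·sin θ₁ = 1.093 > 1, so there is no refracted ray — the light undergoes total internal reflection.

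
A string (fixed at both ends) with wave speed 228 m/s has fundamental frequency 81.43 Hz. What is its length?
L = v/(2f₁) = 1.4 m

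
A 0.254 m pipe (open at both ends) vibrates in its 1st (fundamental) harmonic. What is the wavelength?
λₙ = 2L/n = 0.508 m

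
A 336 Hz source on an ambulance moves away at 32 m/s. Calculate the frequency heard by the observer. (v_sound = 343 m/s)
f_obs = f·v/(v + v_s) = 307.3 Hz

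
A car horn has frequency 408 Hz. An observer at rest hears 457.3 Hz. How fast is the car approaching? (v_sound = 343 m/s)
v_s = v·(1 − f/f_obs) = 36.98 m/s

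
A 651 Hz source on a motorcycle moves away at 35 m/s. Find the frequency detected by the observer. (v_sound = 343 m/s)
f_obs = f·v/(v + v_s) = 590.7 Hz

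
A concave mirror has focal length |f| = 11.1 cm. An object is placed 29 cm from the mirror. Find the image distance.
f = +11.1 cm (concave); 1/di = 1/f − 1/do → di = 17.98 cm (real image, in front of mirror)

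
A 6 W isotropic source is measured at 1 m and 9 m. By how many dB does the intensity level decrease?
Δβ = 20·log₁₀(r₂/r₁) = 19.08 dB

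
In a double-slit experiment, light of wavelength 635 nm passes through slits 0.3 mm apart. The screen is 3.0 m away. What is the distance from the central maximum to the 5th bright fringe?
y = mλL/d = 31.75 mm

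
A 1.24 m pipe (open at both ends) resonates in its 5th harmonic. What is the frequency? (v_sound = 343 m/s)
fₙ = nv/(2L) = 691.5 Hz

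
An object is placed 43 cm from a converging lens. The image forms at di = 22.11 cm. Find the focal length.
1/f = 1/do + 1/di → f = 14.6 cm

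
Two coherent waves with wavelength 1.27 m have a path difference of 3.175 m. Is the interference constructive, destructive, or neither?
destructive — path difference = 2.5λ, an odd multiple of λ/2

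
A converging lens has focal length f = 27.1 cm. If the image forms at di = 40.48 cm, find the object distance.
1/do = 1/f − 1/di → do = 81.99 cm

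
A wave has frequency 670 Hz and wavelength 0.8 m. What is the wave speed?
v = fλ = 536 m/s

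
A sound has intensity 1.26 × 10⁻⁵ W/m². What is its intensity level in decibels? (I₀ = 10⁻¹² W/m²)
β = 10·log₁₀(I/I₀) = 71 dB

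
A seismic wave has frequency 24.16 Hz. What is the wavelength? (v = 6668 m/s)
λ = v/f = 276 m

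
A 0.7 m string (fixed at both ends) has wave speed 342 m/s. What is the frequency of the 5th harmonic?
fₙ = nv/(2L) = 1221 Hz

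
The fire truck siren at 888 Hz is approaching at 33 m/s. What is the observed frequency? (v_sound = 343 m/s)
f_obs = f·v/(v − v_s) = 982.5 Hz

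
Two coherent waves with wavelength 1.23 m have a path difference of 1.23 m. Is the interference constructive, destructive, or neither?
constructive — path difference = 1λ, a whole number of wavelengths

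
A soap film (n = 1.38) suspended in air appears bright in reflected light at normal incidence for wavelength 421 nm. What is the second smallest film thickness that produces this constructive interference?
2nt = (m − ½)λ with m = 2 → t = (m − ½)λ/(2n) = 228.8 nm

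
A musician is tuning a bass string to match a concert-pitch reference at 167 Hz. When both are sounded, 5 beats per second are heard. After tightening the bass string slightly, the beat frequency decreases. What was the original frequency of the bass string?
162 Hz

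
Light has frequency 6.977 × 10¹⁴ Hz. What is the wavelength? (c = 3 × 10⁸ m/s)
λ = c/f = 430 nm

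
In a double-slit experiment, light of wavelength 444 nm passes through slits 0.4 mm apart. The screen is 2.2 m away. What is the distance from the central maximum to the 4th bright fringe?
y = mλL/d = 9.768 mm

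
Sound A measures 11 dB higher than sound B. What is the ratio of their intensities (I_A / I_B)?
I_A/I_B = 10^(Δβ/10) = 12.59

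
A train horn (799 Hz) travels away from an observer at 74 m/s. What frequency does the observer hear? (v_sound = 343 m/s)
f_obs = f·v/(v + v_s) = 657.2 Hz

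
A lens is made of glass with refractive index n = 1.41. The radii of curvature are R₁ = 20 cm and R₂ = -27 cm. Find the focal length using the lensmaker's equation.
1/f = (n − 1)(1/R₁ − 1/R₂) → f = 28.02 cm (converging lens)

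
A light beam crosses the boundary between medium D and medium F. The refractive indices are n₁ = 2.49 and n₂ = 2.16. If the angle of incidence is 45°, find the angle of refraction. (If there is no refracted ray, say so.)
sin θ₂ = (n₁/n₂)·sin θ₁ = 0.8151 → θ₂ = 54.6°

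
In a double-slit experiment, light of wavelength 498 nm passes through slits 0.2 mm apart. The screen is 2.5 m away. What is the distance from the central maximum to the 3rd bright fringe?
y = mλL/d = 18.67 mm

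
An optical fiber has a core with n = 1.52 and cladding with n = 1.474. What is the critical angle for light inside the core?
θc = arcsin(n_cladding/n_core) = 75.87°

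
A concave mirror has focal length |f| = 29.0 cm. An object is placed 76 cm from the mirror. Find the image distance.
f = +29.0 cm (concave); 1/di = 1/f − 1/do → di = 46.89 cm (real image, in front of mirror)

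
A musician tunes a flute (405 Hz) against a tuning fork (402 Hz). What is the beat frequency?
3 Hz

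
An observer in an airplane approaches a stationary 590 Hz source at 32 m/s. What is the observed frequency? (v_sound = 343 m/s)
f_obs = f·(v + v_o)/v = 645 Hz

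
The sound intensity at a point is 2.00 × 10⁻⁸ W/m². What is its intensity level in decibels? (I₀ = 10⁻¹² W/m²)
β = 10·log₁₀(I/I₀) = 43.01 dB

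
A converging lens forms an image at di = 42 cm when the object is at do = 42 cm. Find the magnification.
M = −di/do = -1 (inverted image)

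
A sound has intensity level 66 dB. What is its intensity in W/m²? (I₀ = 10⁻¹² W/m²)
I = I₀·10^(β/10) = 3.98 × 10⁻⁶ W/m²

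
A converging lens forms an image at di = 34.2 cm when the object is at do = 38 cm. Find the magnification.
M = −di/do = -0.9 (inverted image)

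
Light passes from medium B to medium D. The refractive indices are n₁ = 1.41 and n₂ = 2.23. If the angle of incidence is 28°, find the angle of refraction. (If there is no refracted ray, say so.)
sin θ₂ = (n₁/n₂)·sin θ₁ = 0.2968 → θ₂ = 17.27°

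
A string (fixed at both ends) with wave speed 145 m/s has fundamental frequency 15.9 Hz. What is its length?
L = v/(2f₁) = 4.56 m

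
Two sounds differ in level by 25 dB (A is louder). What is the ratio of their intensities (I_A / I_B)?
I_A/I_B = 10^(Δβ/10) = 316.2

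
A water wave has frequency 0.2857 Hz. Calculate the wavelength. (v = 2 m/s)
λ = v/f = 7 m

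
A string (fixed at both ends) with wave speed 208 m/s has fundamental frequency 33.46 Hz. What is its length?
L = v/(2f₁) = 3.108 m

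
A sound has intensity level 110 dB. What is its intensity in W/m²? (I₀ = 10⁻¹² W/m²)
I = I₀·10^(β/10) = 1.00 × 10⁻¹ W/m²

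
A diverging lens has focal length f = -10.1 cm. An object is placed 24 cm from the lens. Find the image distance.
1/di = 1/f − 1/do → di = -7.109 cm (virtual image)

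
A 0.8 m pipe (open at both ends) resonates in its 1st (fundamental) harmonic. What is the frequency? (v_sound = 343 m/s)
fₙ = nv/(2L) = 214.4 Hz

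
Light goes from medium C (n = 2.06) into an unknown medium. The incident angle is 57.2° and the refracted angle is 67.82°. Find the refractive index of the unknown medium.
n₂ = n₁·sin θ₁ / sin θ₂ = 1.87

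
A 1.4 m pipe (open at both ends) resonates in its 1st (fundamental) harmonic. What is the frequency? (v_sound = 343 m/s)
fₙ = nv/(2L) = 122.5 Hz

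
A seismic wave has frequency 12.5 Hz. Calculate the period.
T = 1/f = 0.08 s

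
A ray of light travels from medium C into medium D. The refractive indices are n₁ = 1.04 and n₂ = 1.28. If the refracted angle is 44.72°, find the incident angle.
sin θ₁ = (n₂/n₁)·sin θ₂ → θ₁ = 60°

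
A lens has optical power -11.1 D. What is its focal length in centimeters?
f = 1/P = -9.009 cm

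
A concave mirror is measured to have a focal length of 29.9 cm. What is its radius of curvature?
R = 2|f| = 59.8 cm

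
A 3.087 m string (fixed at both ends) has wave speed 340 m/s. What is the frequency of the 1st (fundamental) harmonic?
fₙ = nv/(2L) = 55.07 Hz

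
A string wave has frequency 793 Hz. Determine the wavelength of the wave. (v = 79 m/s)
λ = v/f = 0.09962 m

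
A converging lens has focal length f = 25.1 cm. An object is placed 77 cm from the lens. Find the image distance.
1/di = 1/f − 1/do → di = 37.24 cm (real image)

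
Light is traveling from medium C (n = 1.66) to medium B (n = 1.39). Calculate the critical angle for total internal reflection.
θc = arcsin(n₂/n₁) = 56.86°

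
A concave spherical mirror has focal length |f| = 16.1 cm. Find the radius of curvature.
R = 2|f| = 32.2 cm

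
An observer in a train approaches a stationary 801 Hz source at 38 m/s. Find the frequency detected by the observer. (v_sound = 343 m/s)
f_obs = f·(v + v_o)/v = 889.7 Hz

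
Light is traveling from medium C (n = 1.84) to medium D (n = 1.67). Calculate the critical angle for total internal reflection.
θc = arcsin(n₂/n₁) = 65.18°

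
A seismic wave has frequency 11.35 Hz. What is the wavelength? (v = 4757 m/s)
λ = v/f = 419.1 m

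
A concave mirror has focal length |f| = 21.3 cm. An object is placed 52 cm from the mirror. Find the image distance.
f = +21.3 cm (concave); 1/di = 1/f − 1/do → di = 36.08 cm (real image, in front of mirror)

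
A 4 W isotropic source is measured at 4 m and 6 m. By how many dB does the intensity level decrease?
Δβ = 20·log₁₀(r₂/r₁) = 3.522 dB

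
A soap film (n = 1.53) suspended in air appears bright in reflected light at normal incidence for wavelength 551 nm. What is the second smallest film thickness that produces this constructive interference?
2nt = (m − ½)λ with m = 2 → t = (m − ½)λ/(2n) = 270.1 nm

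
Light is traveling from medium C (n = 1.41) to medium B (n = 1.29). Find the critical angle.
θc = arcsin(n₂/n₁) = 66.19°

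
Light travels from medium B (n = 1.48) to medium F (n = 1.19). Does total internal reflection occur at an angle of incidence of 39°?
θc = arcsin(n₂/n₁) = 53.52°; 39° < θc, so no — the ray refracts.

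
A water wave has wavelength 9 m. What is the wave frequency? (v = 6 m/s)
f = v/λ = 0.6667 Hz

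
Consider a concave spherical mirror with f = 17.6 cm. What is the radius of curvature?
R = 2|f| = 35.2 cm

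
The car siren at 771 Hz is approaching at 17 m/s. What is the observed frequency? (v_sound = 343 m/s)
f_obs = f·v/(v − v_s) = 811.2 Hz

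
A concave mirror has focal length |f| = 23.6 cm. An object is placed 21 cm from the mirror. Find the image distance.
f = +23.6 cm (concave); 1/di = 1/f − 1/do → di = -190.6 cm (virtual image, behind mirror)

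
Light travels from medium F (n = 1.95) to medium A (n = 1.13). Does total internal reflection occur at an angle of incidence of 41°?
θc = arcsin(n₂/n₁) = 35.41°; 41° > θc, so yes — total internal reflection.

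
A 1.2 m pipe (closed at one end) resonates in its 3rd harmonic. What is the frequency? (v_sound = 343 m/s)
fₙ = nv/(4L) = 214.4 Hz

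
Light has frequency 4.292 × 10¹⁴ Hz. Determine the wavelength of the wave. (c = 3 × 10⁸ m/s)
λ = c/f = 699 nm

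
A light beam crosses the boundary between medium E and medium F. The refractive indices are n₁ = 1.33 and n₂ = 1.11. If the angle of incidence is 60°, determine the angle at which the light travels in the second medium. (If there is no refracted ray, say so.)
sin θ₂ = (n₁/n₂)·sin θ₁ = 1.038 > 1, so there is no refracted ray — the light undergoes total internal reflection.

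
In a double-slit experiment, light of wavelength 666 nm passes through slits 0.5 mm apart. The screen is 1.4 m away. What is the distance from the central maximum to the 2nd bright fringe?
y = mλL/d = 3.73 mm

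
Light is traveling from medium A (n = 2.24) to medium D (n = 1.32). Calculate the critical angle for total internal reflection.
θc = arcsin(n₂/n₁) = 36.11°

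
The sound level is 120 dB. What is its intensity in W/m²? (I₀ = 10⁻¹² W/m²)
I = I₀·10^(β/10) = 1.00 × 10⁰ W/m²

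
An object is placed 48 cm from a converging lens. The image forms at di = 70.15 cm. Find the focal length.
1/f = 1/do + 1/di → f = 28.5 cm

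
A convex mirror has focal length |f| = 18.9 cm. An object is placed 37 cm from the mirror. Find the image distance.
f = −18.9 cm (convex); 1/di = 1/f − 1/do → di = -12.51 cm (virtual image, behind mirror)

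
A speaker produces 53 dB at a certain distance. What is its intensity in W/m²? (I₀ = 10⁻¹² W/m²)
I = I₀·10^(β/10) = 2.00 × 10⁻⁷ W/m²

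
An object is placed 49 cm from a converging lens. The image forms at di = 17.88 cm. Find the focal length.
1/f = 1/do + 1/di → f = 13.1 cm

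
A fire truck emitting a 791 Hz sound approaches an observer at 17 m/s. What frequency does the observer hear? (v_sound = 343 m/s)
f_obs = f·v/(v − v_s) = 832.2 Hz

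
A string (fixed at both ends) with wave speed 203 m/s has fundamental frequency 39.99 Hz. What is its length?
L = v/(2f₁) = 2.538 m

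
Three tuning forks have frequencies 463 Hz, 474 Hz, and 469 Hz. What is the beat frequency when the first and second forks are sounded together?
11 Hz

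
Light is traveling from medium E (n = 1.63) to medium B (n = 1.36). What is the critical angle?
θc = arcsin(n₂/n₁) = 56.55°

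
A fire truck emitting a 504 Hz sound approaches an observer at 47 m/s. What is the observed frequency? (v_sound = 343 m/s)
f_obs = f·v/(v − v_s) = 584 Hz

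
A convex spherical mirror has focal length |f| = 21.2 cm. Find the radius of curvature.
R = 2|f| = 42.4 cm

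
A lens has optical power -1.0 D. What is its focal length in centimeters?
f = 1/P = -100 cm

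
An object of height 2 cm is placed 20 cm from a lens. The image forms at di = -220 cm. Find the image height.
hi = (-di/do) × ho = 22 cm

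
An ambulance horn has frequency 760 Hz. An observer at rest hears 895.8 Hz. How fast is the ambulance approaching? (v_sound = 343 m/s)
v_s = v·(1 − f/f_obs) = 52 m/s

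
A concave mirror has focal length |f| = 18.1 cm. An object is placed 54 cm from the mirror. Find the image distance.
f = +18.1 cm (concave); 1/di = 1/f − 1/do → di = 27.23 cm (real image, in front of mirror)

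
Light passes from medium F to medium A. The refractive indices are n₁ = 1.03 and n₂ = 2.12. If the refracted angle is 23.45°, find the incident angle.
sin θ₁ = (n₂/n₁)·sin θ₂ → θ₁ = 54.99°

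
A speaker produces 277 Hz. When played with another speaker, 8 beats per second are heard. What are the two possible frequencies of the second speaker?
f₂ = 277 ± 8 Hz → 285 Hz or 269 Hz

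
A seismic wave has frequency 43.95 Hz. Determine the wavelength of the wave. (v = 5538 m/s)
λ = v/f = 126 m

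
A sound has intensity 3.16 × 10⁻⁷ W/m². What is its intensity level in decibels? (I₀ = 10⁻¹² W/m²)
β = 10·log₁₀(I/I₀) = 55 dB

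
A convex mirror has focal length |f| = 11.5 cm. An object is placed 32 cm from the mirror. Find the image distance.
f = −11.5 cm (convex); 1/di = 1/f − 1/do → di = -8.46 cm (virtual image, behind mirror)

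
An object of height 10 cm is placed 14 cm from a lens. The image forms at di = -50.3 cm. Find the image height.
hi = (-di/do) × ho = 35.93 cm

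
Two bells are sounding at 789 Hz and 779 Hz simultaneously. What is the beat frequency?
10 Hz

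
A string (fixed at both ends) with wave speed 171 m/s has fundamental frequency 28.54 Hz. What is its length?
L = v/(2f₁) = 2.996 m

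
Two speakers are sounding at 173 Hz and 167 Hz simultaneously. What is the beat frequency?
6 Hz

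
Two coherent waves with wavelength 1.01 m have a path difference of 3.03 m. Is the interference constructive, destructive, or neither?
constructive — path difference = 3λ, a whole number of wavelengths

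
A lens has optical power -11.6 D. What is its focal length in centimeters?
f = 1/P = -8.621 cm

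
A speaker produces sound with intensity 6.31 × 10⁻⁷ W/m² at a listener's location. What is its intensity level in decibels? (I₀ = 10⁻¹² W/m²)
β = 10·log₁₀(I/I₀) = 58 dB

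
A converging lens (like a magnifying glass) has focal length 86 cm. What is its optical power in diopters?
P = 1/f = 1.163 D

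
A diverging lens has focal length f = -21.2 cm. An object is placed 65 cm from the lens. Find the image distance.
1/di = 1/f − 1/do → di = -15.99 cm (virtual image)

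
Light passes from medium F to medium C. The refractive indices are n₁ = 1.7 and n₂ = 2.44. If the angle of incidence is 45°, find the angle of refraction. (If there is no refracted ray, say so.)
sin θ₂ = (n₁/n₂)·sin θ₁ = 0.4927 → θ₂ = 29.52°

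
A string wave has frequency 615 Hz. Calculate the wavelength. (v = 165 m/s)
λ = v/f = 0.2683 m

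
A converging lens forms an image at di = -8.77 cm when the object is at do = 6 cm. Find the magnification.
M = −di/do = 1.462 (upright image)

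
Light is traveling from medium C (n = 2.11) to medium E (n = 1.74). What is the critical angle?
θc = arcsin(n₂/n₁) = 55.55°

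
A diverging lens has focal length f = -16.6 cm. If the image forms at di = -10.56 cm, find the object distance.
1/do = 1/f − 1/di → do = 29.02 cm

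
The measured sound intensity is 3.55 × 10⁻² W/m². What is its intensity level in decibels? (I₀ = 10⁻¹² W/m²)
β = 10·log₁₀(I/I₀) = 105.5 dB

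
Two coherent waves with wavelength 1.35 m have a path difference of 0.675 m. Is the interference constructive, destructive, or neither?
destructive — path difference = 0.5λ, an odd multiple of λ/2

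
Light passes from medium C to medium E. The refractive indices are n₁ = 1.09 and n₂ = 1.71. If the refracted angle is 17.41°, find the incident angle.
sin θ₁ = (n₂/n₁)·sin θ₂ → θ₁ = 28°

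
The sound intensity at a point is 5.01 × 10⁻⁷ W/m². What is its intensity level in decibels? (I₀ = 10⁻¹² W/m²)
β = 10·log₁₀(I/I₀) = 57 dB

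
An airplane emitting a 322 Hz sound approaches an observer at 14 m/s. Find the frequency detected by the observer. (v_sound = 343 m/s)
f_obs = f·v/(v − v_s) = 335.7 Hz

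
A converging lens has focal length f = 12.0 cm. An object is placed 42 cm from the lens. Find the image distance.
1/di = 1/f − 1/do → di = 16.8 cm (real image)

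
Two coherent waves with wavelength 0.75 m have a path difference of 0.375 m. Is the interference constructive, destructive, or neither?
destructive — path difference = 0.5λ, an odd multiple of λ/2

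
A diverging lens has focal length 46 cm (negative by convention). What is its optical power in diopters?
P = 1/f = -2.174 D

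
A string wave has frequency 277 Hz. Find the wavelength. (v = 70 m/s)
λ = v/f = 0.2527 m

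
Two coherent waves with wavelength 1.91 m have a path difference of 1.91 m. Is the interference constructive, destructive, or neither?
constructive — path difference = 1λ, a whole number of wavelengths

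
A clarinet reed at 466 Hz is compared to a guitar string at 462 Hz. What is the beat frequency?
4 Hz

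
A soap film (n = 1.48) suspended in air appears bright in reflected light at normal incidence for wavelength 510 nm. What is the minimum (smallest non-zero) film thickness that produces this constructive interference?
2nt = (m − ½)λ with m = 1 → t = (m − ½)λ/(2n) = 86.15 nm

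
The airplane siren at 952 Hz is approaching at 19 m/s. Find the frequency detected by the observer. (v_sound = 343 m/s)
f_obs = f·v/(v − v_s) = 1008 Hz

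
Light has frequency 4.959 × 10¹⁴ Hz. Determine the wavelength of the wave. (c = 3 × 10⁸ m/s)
λ = c/f = 605 nm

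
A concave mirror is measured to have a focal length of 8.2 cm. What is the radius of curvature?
R = 2|f| = 16.4 cm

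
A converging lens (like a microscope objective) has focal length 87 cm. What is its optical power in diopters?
P = 1/f = 1.149 D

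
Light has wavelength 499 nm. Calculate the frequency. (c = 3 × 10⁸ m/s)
f = c/λ = 6.012 × 10¹⁴ Hz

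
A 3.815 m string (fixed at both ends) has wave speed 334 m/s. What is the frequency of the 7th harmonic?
fₙ = nv/(2L) = 306.4 Hz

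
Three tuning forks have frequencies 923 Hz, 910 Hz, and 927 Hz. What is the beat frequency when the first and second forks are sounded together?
13 Hz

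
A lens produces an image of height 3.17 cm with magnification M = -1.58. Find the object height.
ho = |hi|/|M| = 2.006 cm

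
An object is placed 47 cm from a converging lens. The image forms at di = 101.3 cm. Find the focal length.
1/f = 1/do + 1/di → f = 32.1 cm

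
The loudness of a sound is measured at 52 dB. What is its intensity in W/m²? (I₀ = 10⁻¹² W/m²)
I = I₀·10^(β/10) = 1.58 × 10⁻⁷ W/m²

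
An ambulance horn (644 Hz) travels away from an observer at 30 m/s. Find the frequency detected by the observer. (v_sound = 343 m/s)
f_obs = f·v/(v + v_s) = 592.2 Hz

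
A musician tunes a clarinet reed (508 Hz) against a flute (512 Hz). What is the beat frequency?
4 Hz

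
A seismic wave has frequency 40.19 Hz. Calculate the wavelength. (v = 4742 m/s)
λ = v/f = 118 m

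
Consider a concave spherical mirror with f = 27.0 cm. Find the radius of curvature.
R = 2|f| = 54 cm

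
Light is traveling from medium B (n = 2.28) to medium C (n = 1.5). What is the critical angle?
θc = arcsin(n₂/n₁) = 41.14°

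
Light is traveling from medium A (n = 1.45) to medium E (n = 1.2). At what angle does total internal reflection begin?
θc = arcsin(n₂/n₁) = 55.85°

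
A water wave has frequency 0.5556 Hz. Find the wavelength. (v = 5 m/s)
λ = v/f = 8.999 m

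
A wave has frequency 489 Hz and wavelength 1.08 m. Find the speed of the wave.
v = fλ = 528.1 m/s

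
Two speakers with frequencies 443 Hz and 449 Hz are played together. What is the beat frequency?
6 Hz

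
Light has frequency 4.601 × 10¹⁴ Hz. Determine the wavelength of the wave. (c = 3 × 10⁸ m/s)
λ = c/f = 652 nm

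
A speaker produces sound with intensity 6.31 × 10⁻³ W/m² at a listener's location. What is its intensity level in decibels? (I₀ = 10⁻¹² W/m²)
β = 10·log₁₀(I/I₀) = 98 dB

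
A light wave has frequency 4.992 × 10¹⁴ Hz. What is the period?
T = 1/f = 2.003 × 10⁻¹⁵ s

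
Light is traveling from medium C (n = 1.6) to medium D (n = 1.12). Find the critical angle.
θc = arcsin(n₂/n₁) = 44.43°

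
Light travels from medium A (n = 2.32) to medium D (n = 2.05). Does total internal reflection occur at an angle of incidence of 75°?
θc = arcsin(n₂/n₁) = 62.08°; 75° > θc, so yes — total internal reflection.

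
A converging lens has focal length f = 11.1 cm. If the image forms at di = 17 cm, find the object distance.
1/do = 1/f − 1/di → do = 31.98 cm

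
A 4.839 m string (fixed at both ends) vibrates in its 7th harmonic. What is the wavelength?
λₙ = 2L/n = 1.383 m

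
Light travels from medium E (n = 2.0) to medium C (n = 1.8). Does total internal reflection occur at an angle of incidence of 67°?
θc = arcsin(n₂/n₁) = 64.16°; 67° > θc, so yes — total internal reflection.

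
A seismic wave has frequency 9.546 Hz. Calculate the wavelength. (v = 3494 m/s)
λ = v/f = 366 m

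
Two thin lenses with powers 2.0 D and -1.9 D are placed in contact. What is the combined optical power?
P_total = P₁ + P₂ = 0.1 D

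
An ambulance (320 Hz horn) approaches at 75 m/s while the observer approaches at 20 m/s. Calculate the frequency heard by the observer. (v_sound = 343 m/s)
f_obs = f·(v + v_o)/(v − v_s) = 433.4 Hz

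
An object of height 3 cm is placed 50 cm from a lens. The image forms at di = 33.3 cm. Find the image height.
hi = (-di/do) × ho = -1.998 cm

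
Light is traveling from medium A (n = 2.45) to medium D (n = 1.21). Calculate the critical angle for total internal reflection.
θc = arcsin(n₂/n₁) = 29.6°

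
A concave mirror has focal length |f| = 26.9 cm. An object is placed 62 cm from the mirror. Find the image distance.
f = +26.9 cm (concave); 1/di = 1/f − 1/do → di = 47.52 cm (real image, in front of mirror)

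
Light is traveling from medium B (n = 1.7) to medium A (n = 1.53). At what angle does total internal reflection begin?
θc = arcsin(n₂/n₁) = 64.16°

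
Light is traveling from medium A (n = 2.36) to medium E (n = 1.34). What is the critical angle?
θc = arcsin(n₂/n₁) = 34.6°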